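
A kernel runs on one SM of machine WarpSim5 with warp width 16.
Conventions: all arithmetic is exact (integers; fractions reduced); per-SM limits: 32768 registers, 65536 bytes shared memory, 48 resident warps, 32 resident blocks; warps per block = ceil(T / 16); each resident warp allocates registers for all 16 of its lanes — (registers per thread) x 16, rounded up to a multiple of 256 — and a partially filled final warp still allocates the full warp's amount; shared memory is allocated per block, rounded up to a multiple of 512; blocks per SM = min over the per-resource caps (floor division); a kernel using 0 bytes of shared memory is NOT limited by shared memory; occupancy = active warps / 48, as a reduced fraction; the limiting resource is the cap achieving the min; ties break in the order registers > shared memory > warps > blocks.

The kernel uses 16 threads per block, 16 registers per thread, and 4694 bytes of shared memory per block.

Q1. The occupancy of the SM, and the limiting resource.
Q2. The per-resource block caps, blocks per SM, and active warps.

Answer: occupancy 1/4, limited by shared memory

registers: 128 blocks
shared memory: 12 blocks
warps: 48 blocks
blocks: 32 blocks

Answer: 12 blocks, 12 active warps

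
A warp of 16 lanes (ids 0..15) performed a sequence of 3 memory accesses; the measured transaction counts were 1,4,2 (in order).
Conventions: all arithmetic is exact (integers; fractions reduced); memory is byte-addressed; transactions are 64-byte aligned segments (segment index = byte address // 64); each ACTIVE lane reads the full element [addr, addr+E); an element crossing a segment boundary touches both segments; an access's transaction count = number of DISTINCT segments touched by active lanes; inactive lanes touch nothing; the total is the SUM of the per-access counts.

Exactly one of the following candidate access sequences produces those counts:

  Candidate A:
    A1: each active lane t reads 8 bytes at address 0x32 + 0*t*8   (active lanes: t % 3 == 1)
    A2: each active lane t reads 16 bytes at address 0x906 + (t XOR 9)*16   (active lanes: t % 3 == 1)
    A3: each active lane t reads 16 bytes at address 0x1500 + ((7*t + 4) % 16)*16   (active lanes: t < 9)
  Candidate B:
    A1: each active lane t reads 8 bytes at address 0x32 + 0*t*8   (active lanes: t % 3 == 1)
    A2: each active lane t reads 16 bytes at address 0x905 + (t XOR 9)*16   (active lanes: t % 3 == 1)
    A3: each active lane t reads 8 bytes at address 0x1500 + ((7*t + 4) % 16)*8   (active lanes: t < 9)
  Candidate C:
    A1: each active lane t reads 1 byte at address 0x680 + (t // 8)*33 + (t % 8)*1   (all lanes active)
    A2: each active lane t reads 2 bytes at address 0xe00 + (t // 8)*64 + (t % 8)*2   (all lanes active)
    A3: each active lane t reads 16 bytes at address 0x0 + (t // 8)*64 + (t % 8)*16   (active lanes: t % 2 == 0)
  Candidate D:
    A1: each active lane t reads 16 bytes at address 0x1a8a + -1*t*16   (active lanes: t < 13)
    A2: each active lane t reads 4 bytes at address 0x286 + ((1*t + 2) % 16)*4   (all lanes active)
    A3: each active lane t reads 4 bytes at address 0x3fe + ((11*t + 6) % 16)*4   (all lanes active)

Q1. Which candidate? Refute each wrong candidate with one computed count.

A: A3 gives 4 transactions, not 2
C: A2 gives 2 transactions, not 4
D: A1 gives 4 transactions, not 1
B: all counts match (1,4,2)

Answer: B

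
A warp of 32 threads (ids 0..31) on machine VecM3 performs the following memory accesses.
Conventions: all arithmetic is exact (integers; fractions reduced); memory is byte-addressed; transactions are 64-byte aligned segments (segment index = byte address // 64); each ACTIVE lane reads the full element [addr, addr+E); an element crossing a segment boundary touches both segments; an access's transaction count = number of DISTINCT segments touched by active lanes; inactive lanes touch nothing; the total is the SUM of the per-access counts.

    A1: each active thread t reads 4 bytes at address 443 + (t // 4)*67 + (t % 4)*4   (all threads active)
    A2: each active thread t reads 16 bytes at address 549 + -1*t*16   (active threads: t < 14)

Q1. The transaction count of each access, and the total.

A1: 9 transactions
A2: 4 transactions

Answer: 9,4; total 13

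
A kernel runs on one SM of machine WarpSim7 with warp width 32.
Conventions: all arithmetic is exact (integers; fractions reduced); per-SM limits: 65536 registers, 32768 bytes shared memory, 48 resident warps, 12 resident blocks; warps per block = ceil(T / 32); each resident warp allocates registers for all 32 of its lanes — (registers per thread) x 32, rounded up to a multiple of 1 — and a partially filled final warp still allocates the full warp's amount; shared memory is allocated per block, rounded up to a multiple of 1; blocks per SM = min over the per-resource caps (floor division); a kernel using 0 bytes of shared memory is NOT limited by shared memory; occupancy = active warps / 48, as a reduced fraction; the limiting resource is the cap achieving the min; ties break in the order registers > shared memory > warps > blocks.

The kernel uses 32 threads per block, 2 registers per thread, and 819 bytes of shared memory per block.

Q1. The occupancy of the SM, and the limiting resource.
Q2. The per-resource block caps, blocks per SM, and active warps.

Answer: occupancy 1/4, limited by blocks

registers: 1024 blocks
shared memory: 40 blocks
warps: 48 blocks
blocks: 12 blocks

Answer: 12 blocks, 12 active warps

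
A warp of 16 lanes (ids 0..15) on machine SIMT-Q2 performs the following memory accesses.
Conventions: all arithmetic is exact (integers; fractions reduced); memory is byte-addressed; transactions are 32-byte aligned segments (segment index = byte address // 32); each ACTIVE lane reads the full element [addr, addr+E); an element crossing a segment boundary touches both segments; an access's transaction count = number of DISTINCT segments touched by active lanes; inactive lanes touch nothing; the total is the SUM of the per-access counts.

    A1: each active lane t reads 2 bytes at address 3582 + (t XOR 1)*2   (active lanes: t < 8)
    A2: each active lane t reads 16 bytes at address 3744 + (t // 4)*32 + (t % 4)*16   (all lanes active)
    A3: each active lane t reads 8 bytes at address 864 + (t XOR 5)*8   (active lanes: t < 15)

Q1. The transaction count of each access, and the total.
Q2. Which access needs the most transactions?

A1: 2 transactions
A2: 5 transactions
A3: 4 transactions

Answer: 2,5,4; total 11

Answer: A2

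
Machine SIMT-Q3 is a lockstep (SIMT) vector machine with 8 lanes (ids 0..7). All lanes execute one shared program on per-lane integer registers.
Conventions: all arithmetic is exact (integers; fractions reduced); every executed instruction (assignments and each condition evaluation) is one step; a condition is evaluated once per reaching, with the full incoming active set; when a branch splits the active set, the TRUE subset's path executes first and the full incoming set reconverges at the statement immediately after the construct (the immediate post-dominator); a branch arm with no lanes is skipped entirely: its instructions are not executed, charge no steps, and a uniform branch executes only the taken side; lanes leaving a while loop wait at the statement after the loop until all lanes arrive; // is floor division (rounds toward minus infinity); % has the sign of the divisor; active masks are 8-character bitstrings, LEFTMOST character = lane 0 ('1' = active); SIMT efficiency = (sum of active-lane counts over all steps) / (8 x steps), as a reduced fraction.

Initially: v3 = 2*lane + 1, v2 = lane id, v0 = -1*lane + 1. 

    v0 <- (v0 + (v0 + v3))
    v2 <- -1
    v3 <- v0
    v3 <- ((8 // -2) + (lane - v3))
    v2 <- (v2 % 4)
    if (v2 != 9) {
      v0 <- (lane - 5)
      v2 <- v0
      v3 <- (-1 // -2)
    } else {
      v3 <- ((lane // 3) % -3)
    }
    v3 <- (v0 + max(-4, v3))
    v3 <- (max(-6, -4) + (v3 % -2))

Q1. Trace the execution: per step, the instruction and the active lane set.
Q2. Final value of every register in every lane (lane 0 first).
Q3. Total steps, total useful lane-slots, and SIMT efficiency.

step 0: v0 <- (v0 + (v0 + v3))       11111111
step 1: v2 <- -1                     11111111
step 2: v3 <- v0                     11111111
step 3: v3 <- ((8 // -2) + (lane - v3)) 11111111
step 4: v2 <- (v2 % 4)               11111111
step 5: eval (v2 != 9)               11111111
step 6: v0 <- (lane - 5)             11111111
step 7: v2 <- v0                     11111111
step 8: v3 <- (-1 // -2)             11111111
step 9: v3 <- (v0 + max(-4, v3))     11111111
step 10: v3 <- (max(-6, -4) + (v3 % -2)) 11111111

Answer: 11 steps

v3: -5,-4,-5,-4,-5,-4,-5,-4
v2: -5,-4,-3,-2,-1,0,1,2
v0: -5,-4,-3,-2,-1,0,1,2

steps = 11; useful = 88; efficiency = 88/88 = 1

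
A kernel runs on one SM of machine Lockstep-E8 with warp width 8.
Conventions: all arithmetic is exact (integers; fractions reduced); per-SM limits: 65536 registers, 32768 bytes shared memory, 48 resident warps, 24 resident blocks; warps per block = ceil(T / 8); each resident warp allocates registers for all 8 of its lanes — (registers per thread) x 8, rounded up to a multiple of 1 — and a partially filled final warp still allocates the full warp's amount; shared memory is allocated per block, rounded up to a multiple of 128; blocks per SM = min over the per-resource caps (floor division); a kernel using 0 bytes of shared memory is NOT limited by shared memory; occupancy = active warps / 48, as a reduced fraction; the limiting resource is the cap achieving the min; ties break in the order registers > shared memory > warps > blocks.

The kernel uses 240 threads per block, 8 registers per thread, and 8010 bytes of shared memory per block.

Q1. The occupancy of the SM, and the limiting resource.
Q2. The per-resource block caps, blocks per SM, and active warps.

Answer: occupancy 5/8, limited by warps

registers: 34 blocks
shared memory: 4 blocks
warps: 1 block
blocks: 24 blocks

Answer: 1 block, 30 active warps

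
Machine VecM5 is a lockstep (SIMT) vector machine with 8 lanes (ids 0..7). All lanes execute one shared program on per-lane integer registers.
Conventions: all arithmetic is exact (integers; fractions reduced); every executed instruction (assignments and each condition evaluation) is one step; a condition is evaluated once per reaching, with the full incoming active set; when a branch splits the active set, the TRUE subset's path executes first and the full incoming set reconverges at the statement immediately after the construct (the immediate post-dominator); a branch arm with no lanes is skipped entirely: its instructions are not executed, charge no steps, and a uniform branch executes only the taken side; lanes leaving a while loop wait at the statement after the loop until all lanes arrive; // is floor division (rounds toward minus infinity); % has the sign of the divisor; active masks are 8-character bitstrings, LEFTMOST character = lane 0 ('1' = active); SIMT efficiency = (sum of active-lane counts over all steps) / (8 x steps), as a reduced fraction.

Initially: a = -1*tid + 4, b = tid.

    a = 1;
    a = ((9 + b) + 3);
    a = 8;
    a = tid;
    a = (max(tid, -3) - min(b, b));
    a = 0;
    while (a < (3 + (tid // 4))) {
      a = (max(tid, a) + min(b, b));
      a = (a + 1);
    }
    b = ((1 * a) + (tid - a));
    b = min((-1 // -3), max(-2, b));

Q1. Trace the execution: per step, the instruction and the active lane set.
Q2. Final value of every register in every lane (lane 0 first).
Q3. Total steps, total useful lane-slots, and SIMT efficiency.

step 0: a <- 1                       11111111
step 1: a <- ((9 + b) + 3)           11111111
step 2: a <- 8                       11111111
step 3: a <- tid                     11111111
step 4: a <- (max(tid, -3) - min(b, b)) 11111111
step 5: a <- 0                       11111111
step 6: eval (a < (3 + (tid // 4)))  11111111
step 7: a <- (max(tid, a) + min(b, b)) 11111111
step 8: a <- (a + 1)                 11111111
step 9: eval (a < (3 + (tid // 4)))  11111111
step 10: a <- (max(tid, a) + min(b, b)) 10000000
step 11: a <- (a + 1)                 10000000
step 12: eval (a < (3 + (tid // 4)))  10000000
step 13: a <- (max(tid, a) + min(b, b)) 10000000
step 14: a <- (a + 1)                 10000000
step 15: eval (a < (3 + (tid // 4)))  10000000
step 16: b <- ((1 * a) + (tid - a))   11111111
step 17: b <- min((-1 // -3), max(-2, b)) 11111111

Answer: 18 steps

a: 3,3,5,7,9,11,13,15
b: 0,0,0,0,0,0,0,0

steps = 18; useful = 102; efficiency = 102/144 = 17/24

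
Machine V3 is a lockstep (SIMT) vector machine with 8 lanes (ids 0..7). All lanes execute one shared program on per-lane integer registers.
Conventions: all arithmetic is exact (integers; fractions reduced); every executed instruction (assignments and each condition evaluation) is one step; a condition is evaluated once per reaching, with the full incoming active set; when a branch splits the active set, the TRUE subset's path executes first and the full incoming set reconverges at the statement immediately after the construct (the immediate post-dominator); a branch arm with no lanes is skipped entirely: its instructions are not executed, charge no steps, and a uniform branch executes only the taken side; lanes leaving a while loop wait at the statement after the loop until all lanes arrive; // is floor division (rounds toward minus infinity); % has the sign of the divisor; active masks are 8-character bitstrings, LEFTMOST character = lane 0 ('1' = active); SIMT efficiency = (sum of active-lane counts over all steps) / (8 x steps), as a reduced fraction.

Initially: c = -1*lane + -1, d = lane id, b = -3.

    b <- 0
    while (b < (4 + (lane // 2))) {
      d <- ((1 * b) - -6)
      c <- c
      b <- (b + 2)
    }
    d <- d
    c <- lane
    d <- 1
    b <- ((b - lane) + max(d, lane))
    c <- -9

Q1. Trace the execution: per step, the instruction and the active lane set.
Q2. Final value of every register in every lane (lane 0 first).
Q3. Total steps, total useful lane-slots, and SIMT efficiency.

step 0: b <- 0                       11111111
step 1: eval (b < (4 + (lane // 2))) 11111111
step 2: d <- ((1 * b) - -6)          11111111
step 3: c <- c                       11111111
step 4: b <- (b + 2)                 11111111
step 5: eval (b < (4 + (lane // 2))) 11111111
step 6: d <- ((1 * b) - -6)          11111111
step 7: c <- c                       11111111
step 8: b <- (b + 2)                 11111111
step 9: eval (b < (4 + (lane // 2))) 11111111
step 10: d <- ((1 * b) - -6)          00111111
step 11: c <- c                       00111111
step 12: b <- (b + 2)                 00111111
step 13: eval (b < (4 + (lane // 2))) 00111111
step 14: d <- ((1 * b) - -6)          00000011
step 15: c <- c                       00000011
step 16: b <- (b + 2)                 00000011
step 17: eval (b < (4 + (lane // 2))) 00000011
step 18: d <- d                       11111111
step 19: c <- lane                    11111111
step 20: d <- 1                       11111111
step 21: b <- ((b - lane) + max(d, lane)) 11111111
step 22: c <- -9                      11111111

Answer: 23 steps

c: -9,-9,-9,-9,-9,-9,-9,-9
d: 1,1,1,1,1,1,1,1
b: 5,4,6,6,6,6,8,8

steps = 23; useful = 152; efficiency = 152/184 = 19/23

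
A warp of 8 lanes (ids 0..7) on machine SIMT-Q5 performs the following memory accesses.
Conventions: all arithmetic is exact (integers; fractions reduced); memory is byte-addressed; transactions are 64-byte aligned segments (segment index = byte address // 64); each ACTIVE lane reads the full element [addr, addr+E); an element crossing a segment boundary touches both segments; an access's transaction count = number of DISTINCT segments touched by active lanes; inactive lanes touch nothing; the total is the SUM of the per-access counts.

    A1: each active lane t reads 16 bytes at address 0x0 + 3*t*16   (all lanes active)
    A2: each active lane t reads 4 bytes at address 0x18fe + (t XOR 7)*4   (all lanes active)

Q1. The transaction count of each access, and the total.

A1: 6 transactions
A2: 2 transactions

Answer: 6,2; total 8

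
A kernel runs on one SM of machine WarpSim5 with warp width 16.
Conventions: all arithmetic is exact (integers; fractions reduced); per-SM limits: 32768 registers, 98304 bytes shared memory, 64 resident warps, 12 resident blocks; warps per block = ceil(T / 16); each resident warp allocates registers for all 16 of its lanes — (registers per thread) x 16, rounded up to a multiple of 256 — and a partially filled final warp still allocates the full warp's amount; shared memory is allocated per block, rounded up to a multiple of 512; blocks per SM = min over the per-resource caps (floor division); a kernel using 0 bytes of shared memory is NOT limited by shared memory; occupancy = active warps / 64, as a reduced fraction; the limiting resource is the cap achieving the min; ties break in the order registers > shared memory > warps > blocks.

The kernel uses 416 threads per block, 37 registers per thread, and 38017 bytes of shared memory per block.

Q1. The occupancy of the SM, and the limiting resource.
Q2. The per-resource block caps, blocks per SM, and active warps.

Answer: occupancy 13/32, limited by registers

registers: 1 block
shared memory: 2 blocks
warps: 2 blocks
blocks: 12 blocks

Answer: 1 block, 26 active warps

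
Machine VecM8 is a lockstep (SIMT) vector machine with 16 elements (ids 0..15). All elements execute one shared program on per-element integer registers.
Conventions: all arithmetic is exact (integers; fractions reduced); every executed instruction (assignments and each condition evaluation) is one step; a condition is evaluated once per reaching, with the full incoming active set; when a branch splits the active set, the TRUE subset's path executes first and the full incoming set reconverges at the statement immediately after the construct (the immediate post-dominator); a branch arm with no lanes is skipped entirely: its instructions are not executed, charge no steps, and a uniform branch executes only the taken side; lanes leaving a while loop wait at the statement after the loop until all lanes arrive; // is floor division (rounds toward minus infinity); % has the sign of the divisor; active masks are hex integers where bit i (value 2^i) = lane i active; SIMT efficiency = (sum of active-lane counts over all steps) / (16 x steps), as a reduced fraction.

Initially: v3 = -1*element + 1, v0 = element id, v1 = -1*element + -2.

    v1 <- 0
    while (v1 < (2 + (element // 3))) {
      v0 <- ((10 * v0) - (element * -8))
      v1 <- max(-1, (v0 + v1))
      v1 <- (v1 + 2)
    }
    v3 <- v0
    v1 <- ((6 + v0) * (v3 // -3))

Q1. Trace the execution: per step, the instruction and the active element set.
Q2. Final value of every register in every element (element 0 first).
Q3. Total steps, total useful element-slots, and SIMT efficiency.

step 0: v1 <- 0                      0xffff
step 1: eval (v1 < (2 + (element // 3))) 0xffff
step 2: v0 <- ((10 * v0) - (element * -8)) 0xffff
step 3: v1 <- max(-1, (v0 + v1))     0xffff
step 4: v1 <- (v1 + 2)               0xffff
step 5: eval (v1 < (2 + (element // 3))) 0xffff
step 6: v3 <- v0                     0xffff
step 7: v1 <- ((6 + v0) * (v3 // -3)) 0xffff

Answer: 8 steps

v3: 0,18,36,54,72,90,108,126,144,162,180,198,216,234,252,270
v0: 0,18,36,54,72,90,108,126,144,162,180,198,216,234,252,270
v1: 0,-144,-504,-1080,-1872,-2880,-4104,-5544,-7200,-9072,-11160,-13464,-15984,-18720,-21672,-24840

steps = 8; useful = 128; efficiency = 128/128 = 1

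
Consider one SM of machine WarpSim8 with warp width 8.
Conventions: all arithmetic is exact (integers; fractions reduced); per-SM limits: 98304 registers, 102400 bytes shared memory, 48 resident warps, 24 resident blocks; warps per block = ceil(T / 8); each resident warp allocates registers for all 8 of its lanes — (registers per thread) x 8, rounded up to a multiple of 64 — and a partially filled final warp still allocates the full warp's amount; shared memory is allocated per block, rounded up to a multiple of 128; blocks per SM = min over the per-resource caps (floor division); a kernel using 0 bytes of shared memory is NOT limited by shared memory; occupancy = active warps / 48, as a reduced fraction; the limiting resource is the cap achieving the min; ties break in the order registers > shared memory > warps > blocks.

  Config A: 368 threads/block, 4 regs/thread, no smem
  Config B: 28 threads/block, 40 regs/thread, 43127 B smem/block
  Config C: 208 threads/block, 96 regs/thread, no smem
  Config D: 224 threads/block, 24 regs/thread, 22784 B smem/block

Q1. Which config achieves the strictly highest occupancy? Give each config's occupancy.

occupancies: A 23/24, B 1/6, C 13/24, D 7/12

Answer: A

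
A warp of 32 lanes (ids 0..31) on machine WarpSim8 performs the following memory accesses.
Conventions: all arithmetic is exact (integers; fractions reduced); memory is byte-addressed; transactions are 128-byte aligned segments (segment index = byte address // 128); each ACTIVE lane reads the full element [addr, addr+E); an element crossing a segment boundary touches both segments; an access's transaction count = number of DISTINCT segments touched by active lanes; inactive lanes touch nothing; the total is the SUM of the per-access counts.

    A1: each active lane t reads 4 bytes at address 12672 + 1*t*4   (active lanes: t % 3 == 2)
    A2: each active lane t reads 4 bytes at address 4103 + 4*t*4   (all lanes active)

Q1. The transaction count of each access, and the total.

A1: 1 transaction
A2: 4 transactions

Answer: 1,4; total 5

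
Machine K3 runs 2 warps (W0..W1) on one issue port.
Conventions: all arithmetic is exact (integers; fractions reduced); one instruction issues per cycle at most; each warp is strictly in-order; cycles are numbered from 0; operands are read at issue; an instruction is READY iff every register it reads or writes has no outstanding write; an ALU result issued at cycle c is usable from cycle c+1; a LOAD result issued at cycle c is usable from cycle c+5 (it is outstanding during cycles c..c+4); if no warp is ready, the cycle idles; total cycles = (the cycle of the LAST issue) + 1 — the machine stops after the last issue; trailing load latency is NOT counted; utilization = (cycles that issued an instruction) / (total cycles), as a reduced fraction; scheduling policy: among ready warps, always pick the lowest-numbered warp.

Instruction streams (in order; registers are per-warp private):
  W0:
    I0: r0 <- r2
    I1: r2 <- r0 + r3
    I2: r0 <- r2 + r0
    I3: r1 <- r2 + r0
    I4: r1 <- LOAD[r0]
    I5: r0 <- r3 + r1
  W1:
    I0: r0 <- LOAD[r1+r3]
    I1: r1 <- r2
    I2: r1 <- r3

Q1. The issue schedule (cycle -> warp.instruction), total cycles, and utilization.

cycle 0: W0.I0
cycle 1: W0.I1
cycle 2: W0.I2
cycle 3: W0.I3
cycle 4: W0.I4
cycle 5: W1.I0
cycle 6: W1.I1
cycle 7: W1.I2
cycle 8: idle
cycle 9: W0.I5

Answer: 10 cycles, utilization 9/10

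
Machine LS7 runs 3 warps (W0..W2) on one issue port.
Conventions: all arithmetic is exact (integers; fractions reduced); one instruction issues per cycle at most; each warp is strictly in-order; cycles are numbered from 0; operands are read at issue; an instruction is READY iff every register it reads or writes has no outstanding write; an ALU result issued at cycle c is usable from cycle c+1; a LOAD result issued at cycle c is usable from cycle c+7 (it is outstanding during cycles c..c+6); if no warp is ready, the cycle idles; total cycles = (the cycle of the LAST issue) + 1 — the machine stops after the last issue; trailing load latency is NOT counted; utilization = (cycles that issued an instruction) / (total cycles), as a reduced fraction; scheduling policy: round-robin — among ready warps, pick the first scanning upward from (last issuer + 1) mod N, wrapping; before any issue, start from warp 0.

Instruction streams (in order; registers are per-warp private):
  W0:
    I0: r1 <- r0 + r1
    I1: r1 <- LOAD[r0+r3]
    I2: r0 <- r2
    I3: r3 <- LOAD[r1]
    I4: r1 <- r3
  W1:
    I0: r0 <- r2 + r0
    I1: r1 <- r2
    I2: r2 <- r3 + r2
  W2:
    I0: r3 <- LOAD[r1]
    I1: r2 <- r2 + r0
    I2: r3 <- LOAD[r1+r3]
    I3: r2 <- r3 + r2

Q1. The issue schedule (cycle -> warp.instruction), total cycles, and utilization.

cycle 0: W0.I0
cycle 1: W1.I0
cycle 2: W2.I0
cycle 3: W0.I1
cycle 4: W1.I1
cycle 5: W2.I1
cycle 6: W0.I2
cycle 7: W1.I2
cycle 8: idle
cycle 9: W2.I2
cycle 10: W0.I3
cycle 11: idle
cycle 12: idle
cycle 13: idle
cycle 14: idle
cycle 15: idle
cycle 16: W2.I3
cycle 17: W0.I4

Answer: 18 cycles, utilization 2/3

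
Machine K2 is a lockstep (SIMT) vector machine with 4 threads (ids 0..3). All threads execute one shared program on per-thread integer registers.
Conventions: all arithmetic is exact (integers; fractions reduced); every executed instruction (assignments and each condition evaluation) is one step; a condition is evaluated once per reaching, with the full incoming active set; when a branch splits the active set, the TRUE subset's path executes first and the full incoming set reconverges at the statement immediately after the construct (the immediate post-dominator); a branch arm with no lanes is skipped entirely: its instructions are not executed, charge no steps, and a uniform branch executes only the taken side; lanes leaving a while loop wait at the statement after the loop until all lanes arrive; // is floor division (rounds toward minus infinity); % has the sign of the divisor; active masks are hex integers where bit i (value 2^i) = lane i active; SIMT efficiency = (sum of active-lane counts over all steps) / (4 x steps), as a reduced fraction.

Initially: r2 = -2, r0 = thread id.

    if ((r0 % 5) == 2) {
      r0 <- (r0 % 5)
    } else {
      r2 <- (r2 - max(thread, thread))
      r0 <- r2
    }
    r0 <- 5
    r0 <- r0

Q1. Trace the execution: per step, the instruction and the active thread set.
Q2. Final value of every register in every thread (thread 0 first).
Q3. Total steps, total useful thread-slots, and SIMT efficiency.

step 0: eval ((r0 % 5) == 2)         0xf
step 1: r0 <- (r0 % 5)               0x4
step 2: r2 <- (r2 - max(thread, thread)) 0xb
step 3: r0 <- r2                     0xb
step 4: r0 <- 5                      0xf
step 5: r0 <- r0                     0xf

Answer: 6 steps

r2: -2,-3,-2,-5
r0: 5,5,5,5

steps = 6; useful = 19; efficiency = 19/24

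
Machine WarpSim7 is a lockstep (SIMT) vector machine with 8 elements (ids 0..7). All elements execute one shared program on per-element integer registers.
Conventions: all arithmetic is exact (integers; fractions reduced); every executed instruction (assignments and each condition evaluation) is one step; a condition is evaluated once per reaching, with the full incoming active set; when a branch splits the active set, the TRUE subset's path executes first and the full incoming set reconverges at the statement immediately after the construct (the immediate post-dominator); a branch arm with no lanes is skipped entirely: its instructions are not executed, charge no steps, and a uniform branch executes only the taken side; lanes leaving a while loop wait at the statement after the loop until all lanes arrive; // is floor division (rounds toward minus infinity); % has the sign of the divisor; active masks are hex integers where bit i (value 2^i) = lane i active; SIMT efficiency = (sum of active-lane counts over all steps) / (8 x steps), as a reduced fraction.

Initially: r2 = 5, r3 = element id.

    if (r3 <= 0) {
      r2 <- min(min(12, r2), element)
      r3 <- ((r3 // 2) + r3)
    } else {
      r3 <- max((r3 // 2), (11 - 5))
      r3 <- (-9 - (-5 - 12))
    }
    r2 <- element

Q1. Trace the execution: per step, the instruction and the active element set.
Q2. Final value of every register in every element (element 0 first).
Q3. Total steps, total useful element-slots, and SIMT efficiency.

step 0: eval (r3 <= 0)               0xff
step 1: r2 <- min(min(12, r2), element) 0x01
step 2: r3 <- ((r3 // 2) + r3)       0x01
step 3: r3 <- max((r3 // 2), (11 - 5)) 0xfe
step 4: r3 <- (-9 - (-5 - 12))       0xfe
step 5: r2 <- element                0xff

Answer: 6 steps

r2: 0,1,2,3,4,5,6,7
r3: 0,8,8,8,8,8,8,8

steps = 6; useful = 32; efficiency = 32/48 = 2/3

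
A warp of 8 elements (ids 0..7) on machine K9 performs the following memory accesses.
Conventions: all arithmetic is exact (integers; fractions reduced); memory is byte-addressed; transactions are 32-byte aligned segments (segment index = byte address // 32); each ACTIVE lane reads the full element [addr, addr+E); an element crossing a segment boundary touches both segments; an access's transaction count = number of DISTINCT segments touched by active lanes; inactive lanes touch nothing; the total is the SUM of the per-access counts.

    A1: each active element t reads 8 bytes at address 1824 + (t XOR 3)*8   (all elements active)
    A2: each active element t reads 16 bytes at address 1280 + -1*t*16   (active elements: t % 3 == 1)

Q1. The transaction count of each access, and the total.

A1: 2 transactions
A2: 3 transactions

Answer: 2,3; total 5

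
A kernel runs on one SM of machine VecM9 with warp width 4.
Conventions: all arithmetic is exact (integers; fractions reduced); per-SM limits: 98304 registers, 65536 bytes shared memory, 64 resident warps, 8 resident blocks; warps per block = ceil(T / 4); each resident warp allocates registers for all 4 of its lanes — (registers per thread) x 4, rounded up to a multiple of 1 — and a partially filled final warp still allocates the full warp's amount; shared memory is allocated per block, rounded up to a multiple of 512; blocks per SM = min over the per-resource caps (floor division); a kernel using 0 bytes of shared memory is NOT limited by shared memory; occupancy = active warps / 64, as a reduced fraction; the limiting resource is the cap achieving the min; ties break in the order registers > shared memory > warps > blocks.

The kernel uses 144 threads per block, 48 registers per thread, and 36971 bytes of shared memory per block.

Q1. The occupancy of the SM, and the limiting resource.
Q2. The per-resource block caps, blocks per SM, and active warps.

Answer: occupancy 9/16, limited by shared memory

registers: 14 blocks
shared memory: 1 block
warps: 1 block
blocks: 8 blocks

Answer: 1 block, 36 active warps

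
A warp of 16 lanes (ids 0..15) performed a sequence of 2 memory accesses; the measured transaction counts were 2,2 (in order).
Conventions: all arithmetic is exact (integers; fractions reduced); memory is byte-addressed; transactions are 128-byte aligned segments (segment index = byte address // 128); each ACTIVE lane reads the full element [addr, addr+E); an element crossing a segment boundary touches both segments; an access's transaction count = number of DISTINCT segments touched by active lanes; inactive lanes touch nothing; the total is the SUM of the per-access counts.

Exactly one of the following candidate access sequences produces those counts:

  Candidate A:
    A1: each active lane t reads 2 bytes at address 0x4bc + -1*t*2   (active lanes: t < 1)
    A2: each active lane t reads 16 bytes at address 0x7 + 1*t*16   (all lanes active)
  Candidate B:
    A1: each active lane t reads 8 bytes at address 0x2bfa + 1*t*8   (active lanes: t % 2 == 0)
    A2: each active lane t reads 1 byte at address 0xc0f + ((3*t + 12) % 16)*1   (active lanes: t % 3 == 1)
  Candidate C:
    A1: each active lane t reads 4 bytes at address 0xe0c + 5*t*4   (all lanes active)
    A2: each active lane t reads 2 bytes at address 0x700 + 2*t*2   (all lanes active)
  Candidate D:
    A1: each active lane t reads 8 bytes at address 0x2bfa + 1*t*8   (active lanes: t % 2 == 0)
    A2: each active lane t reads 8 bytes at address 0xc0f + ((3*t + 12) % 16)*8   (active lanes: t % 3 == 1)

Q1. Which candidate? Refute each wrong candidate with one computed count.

A: A1 gives 1 transaction, not 2
B: A2 gives 1 transaction, not 2
C: A1 gives 3 transactions, not 2
D: all counts match (2,2)

Answer: D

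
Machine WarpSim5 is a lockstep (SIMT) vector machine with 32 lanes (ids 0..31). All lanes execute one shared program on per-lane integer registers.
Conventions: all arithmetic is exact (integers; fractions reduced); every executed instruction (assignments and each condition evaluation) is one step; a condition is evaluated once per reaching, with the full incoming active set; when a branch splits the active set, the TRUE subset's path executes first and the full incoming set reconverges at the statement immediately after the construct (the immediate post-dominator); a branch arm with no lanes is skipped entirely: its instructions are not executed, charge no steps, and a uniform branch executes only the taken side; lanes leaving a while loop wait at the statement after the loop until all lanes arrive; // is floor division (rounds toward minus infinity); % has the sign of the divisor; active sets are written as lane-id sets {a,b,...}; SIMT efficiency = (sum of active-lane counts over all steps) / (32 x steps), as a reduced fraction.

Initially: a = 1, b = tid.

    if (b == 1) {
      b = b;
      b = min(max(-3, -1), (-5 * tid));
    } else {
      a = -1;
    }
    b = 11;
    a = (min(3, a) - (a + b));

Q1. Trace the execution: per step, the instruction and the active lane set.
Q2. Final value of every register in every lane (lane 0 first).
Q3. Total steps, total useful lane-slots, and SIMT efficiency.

step 0: eval (b == 1)                {0,1,2,3,4,5,6,7,8,9,10,11,12,13,14,15,16,17,18,19,20,21,22,23,24,25,26,27,28,29,30,31}
step 1: b <- b                       {1}
step 2: b <- min(max(-3, -1), (-5 * tid)) {1}
step 3: a <- -1                      {0,2,3,4,5,6,7,8,9,10,11,12,13,14,15,16,17,18,19,20,21,22,23,24,25,26,27,28,29,30,31}
step 4: b <- 11                      {0,1,2,3,4,5,6,7,8,9,10,11,12,13,14,15,16,17,18,19,20,21,22,23,24,25,26,27,28,29,30,31}
step 5: a <- (min(3, a) - (a + b))   {0,1,2,3,4,5,6,7,8,9,10,11,12,13,14,15,16,17,18,19,20,21,22,23,24,25,26,27,28,29,30,31}

Answer: 6 steps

a: -11,-11,-11,-11,-11,-11,-11,-11,-11,-11,-11,-11,-11,-11,-11,-11,-11,-11,-11,-11,-11,-11,-11,-11,-11,-11,-11,-11,-11,-11,-11,-11
b: 11,11,11,11,11,11,11,11,11,11,11,11,11,11,11,11,11,11,11,11,11,11,11,11,11,11,11,11,11,11,11,11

steps = 6; useful = 129; efficiency = 129/192 = 43/64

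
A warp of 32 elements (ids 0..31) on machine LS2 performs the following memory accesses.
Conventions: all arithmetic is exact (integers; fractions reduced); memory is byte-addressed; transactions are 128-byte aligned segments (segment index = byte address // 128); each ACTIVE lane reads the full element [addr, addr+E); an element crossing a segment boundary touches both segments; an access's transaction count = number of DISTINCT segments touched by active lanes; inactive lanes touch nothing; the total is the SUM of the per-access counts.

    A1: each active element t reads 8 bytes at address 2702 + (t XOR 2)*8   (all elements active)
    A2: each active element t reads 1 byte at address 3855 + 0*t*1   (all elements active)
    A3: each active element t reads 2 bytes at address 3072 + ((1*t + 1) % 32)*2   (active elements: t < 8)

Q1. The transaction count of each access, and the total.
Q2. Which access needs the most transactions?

A1: 3 transactions
A2: 1 transaction
A3: 1 transaction

Answer: 3,1,1; total 5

Answer: A1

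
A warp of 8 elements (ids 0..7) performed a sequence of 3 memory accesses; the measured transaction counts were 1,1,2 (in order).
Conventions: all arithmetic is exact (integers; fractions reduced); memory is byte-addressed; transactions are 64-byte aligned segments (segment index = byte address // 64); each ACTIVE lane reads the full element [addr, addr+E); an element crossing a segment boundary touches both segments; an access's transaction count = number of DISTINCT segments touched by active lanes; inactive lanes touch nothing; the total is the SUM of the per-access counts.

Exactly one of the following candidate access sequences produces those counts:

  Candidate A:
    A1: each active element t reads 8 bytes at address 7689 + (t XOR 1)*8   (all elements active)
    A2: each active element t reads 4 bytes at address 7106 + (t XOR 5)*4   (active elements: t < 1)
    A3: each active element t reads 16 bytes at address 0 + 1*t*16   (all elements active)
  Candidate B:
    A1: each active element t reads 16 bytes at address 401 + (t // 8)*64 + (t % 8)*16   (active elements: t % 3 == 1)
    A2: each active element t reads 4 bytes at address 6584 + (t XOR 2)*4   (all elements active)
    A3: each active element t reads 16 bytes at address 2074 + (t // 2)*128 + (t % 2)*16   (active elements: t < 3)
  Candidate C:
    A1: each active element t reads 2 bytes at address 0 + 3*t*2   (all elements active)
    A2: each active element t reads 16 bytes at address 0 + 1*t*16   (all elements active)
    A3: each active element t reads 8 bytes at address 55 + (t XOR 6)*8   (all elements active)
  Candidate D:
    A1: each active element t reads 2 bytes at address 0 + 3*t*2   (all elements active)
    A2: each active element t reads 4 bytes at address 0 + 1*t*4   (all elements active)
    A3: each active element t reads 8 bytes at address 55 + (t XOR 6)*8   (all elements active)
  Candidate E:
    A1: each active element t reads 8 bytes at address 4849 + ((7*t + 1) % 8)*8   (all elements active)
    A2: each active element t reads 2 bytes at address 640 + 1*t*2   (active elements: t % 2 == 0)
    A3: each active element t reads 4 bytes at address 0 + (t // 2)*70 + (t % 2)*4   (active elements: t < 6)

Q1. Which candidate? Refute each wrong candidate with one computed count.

A: A1 gives 2 transactions, not 1
B: A1 gives 3 transactions, not 1
C: A2 gives 2 transactions, not 1
E: A1 gives 2 transactions, not 1
D: all counts match (1,1,2)

Answer: D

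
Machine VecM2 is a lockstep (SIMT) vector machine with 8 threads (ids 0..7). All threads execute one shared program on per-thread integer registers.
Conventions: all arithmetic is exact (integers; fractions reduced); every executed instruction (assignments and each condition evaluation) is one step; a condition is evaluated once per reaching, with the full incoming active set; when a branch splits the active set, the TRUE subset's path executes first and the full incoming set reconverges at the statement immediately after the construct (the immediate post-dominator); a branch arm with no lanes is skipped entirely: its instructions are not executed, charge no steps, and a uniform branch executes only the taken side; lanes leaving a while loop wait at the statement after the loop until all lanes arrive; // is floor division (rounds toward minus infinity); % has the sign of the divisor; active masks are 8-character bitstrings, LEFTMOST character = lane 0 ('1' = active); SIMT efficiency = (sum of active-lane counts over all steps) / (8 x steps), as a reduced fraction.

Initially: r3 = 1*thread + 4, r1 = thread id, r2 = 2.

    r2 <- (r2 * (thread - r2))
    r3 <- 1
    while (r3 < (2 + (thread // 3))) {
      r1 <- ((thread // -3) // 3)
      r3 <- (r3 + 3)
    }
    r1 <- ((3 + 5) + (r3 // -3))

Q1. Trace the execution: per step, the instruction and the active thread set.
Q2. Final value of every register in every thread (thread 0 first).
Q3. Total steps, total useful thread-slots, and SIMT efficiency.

step 0: r2 <- (r2 * (thread - r2))   11111111
step 1: r3 <- 1                      11111111
step 2: eval (r3 < (2 + (thread // 3))) 11111111
step 3: r1 <- ((thread // -3) // 3)  11111111
step 4: r3 <- (r3 + 3)               11111111
step 5: eval (r3 < (2 + (thread // 3))) 11111111
step 6: r1 <- ((3 + 5) + (r3 // -3)) 11111111

Answer: 7 steps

r3: 4,4,4,4,4,4,4,4
r1: 6,6,6,6,6,6,6,6
r2: -4,-2,0,2,4,6,8,10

steps = 7; useful = 56; efficiency = 56/56 = 1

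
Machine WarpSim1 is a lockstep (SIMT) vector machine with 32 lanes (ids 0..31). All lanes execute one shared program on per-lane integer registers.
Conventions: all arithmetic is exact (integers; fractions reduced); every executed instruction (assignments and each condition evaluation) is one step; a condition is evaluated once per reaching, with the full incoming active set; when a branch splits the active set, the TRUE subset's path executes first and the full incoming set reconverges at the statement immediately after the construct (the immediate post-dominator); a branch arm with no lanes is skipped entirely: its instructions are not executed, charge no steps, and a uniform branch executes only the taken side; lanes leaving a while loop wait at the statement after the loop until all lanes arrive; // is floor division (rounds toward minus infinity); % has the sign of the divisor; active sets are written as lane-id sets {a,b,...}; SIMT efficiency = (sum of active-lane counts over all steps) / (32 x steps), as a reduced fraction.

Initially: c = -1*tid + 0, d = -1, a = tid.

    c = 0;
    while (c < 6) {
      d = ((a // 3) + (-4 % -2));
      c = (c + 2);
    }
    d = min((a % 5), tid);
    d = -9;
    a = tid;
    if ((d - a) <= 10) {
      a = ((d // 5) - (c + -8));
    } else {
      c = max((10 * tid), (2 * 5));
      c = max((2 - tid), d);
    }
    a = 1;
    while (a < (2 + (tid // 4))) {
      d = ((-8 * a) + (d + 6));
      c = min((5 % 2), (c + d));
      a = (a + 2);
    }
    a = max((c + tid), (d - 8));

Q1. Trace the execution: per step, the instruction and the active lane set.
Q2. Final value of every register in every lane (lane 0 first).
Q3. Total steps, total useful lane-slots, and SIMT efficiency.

step 0: c <- 0                       {0,1,2,3,4,5,6,7,8,9,10,11,12,13,14,15,16,17,18,19,20,21,22,23,24,25,26,27,28,29,30,31}
step 1: eval (c < 6)                 {0,1,2,3,4,5,6,7,8,9,10,11,12,13,14,15,16,17,18,19,20,21,22,23,24,25,26,27,28,29,30,31}
step 2: d <- ((a // 3) + (-4 % -2))  {0,1,2,3,4,5,6,7,8,9,10,11,12,13,14,15,16,17,18,19,20,21,22,23,24,25,26,27,28,29,30,31}
step 3: c <- (c + 2)                 {0,1,2,3,4,5,6,7,8,9,10,11,12,13,14,15,16,17,18,19,20,21,22,23,24,25,26,27,28,29,30,31}
step 4: eval (c < 6)                 {0,1,2,3,4,5,6,7,8,9,10,11,12,13,14,15,16,17,18,19,20,21,22,23,24,25,26,27,28,29,30,31}
step 5: d <- ((a // 3) + (-4 % -2))  {0,1,2,3,4,5,6,7,8,9,10,11,12,13,14,15,16,17,18,19,20,21,22,23,24,25,26,27,28,29,30,31}
step 6: c <- (c + 2)                 {0,1,2,3,4,5,6,7,8,9,10,11,12,13,14,15,16,17,18,19,20,21,22,23,24,25,26,27,28,29,30,31}
step 7: eval (c < 6)                 {0,1,2,3,4,5,6,7,8,9,10,11,12,13,14,15,16,17,18,19,20,21,22,23,24,25,26,27,28,29,30,31}
step 8: d <- ((a // 3) + (-4 % -2))  {0,1,2,3,4,5,6,7,8,9,10,11,12,13,14,15,16,17,18,19,20,21,22,23,24,25,26,27,28,29,30,31}
step 9: c <- (c + 2)                 {0,1,2,3,4,5,6,7,8,9,10,11,12,13,14,15,16,17,18,19,20,21,22,23,24,25,26,27,28,29,30,31}
step 10: eval (c < 6)                 {0,1,2,3,4,5,6,7,8,9,10,11,12,13,14,15,16,17,18,19,20,21,22,23,24,25,26,27,28,29,30,31}
step 11: d <- min((a % 5), tid)       {0,1,2,3,4,5,6,7,8,9,10,11,12,13,14,15,16,17,18,19,20,21,22,23,24,25,26,27,28,29,30,31}
step 12: d <- -9                      {0,1,2,3,4,5,6,7,8,9,10,11,12,13,14,15,16,17,18,19,20,21,22,23,24,25,26,27,28,29,30,31}
step 13: a <- tid                     {0,1,2,3,4,5,6,7,8,9,10,11,12,13,14,15,16,17,18,19,20,21,22,23,24,25,26,27,28,29,30,31}
step 14: eval ((d - a) <= 10)         {0,1,2,3,4,5,6,7,8,9,10,11,12,13,14,15,16,17,18,19,20,21,22,23,24,25,26,27,28,29,30,31}
step 15: a <- ((d // 5) - (c + -8))   {0,1,2,3,4,5,6,7,8,9,10,11,12,13,14,15,16,17,18,19,20,21,22,23,24,25,26,27,28,29,30,31}
step 16: a <- 1                       {0,1,2,3,4,5,6,7,8,9,10,11,12,13,14,15,16,17,18,19,20,21,22,23,24,25,26,27,28,29,30,31}
step 17: eval (a < (2 + (tid // 4)))  {0,1,2,3,4,5,6,7,8,9,10,11,12,13,14,15,16,17,18,19,20,21,22,23,24,25,26,27,28,29,30,31}
step 18: d <- ((-8 * a) + (d + 6))    {0,1,2,3,4,5,6,7,8,9,10,11,12,13,14,15,16,17,18,19,20,21,22,23,24,25,26,27,28,29,30,31}
step 19: c <- min((5 % 2), (c + d))   {0,1,2,3,4,5,6,7,8,9,10,11,12,13,14,15,16,17,18,19,20,21,22,23,24,25,26,27,28,29,30,31}
step 20: a <- (a + 2)                 {0,1,2,3,4,5,6,7,8,9,10,11,12,13,14,15,16,17,18,19,20,21,22,23,24,25,26,27,28,29,30,31}
step 21: eval (a < (2 + (tid // 4)))  {0,1,2,3,4,5,6,7,8,9,10,11,12,13,14,15,16,17,18,19,20,21,22,23,24,25,26,27,28,29,30,31}
step 22: d <- ((-8 * a) + (d + 6))    {8,9,10,11,12,13,14,15,16,17,18,19,20,21,22,23,24,25,26,27,28,29,30,31}
step 23: c <- min((5 % 2), (c + d))   {8,9,10,11,12,13,14,15,16,17,18,19,20,21,22,23,24,25,26,27,28,29,30,31}
step 24: a <- (a + 2)                 {8,9,10,11,12,13,14,15,16,17,18,19,20,21,22,23,24,25,26,27,28,29,30,31}
step 25: eval (a < (2 + (tid // 4)))  {8,9,10,11,12,13,14,15,16,17,18,19,20,21,22,23,24,25,26,27,28,29,30,31}
step 26: d <- ((-8 * a) + (d + 6))    {16,17,18,19,20,21,22,23,24,25,26,27,28,29,30,31}
step 27: c <- min((5 % 2), (c + d))   {16,17,18,19,20,21,22,23,24,25,26,27,28,29,30,31}
step 28: a <- (a + 2)                 {16,17,18,19,20,21,22,23,24,25,26,27,28,29,30,31}
step 29: eval (a < (2 + (tid // 4)))  {16,17,18,19,20,21,22,23,24,25,26,27,28,29,30,31}
step 30: d <- ((-8 * a) + (d + 6))    {24,25,26,27,28,29,30,31}
step 31: c <- min((5 % 2), (c + d))   {24,25,26,27,28,29,30,31}
step 32: a <- (a + 2)                 {24,25,26,27,28,29,30,31}
step 33: eval (a < (2 + (tid // 4)))  {24,25,26,27,28,29,30,31}
step 34: a <- max((c + tid), (d - 8)) {0,1,2,3,4,5,6,7,8,9,10,11,12,13,14,15,16,17,18,19,20,21,22,23,24,25,26,27,28,29,30,31}

Answer: 35 steps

c: -5,-5,-5,-5,-5,-5,-5,-5,-34,-34,-34,-34,-34,-34,-34,-34,-97,-97,-97,-97,-97,-97,-97,-97,-210,-210,-210,-210,-210,-210,-210,-210
d: -11,-11,-11,-11,-11,-11,-11,-11,-29,-29,-29,-29,-29,-29,-29,-29,-63,-63,-63,-63,-63,-63,-63,-63,-113,-113,-113,-113,-113,-113,-113,-113
a: -5,-4,-3,-2,-1,0,1,2,-26,-25,-24,-23,-22,-21,-20,-19,-71,-71,-71,-71,-71,-71,-71,-71,-121,-121,-121,-121,-121,-121,-121,-121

steps = 35; useful = 928; efficiency = 928/1120 = 29/35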